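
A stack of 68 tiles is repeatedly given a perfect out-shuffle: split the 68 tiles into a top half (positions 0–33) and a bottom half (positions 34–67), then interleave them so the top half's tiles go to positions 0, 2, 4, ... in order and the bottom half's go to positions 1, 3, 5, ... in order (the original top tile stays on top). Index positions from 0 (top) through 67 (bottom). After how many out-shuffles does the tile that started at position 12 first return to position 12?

Follow position 12 under repeated out-shuffles:
12 → 24 → 48 → 29 → 58 → 49 → 31 → 62 → ... → 12 (length 66)
It first returns after 66 out-shuffles.

66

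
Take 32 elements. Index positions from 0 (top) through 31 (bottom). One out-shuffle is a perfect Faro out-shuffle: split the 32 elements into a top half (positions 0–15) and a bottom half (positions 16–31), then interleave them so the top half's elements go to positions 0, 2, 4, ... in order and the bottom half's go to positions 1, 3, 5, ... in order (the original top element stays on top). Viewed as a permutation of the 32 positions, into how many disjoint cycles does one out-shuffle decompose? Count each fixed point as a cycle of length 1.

Trace each unvisited position around until it returns:
(0) (1 2 4 8 16) (3 6 12 24 17) (5 10 20 9 18) (7 14 28 25 19) (11 22 13 26 21) (15 30 29 27 23) (31)
8 cycles in total.

8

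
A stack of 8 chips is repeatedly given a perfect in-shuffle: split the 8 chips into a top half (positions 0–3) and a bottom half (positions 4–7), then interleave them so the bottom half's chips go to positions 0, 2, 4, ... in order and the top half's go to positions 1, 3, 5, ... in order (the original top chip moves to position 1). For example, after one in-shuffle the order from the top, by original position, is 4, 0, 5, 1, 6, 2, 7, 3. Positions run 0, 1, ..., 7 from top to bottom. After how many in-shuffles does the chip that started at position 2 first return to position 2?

Follow position 2 under repeated in-shuffles:
2 → 5 → 2
It first returns after 2 in-shuffles.

2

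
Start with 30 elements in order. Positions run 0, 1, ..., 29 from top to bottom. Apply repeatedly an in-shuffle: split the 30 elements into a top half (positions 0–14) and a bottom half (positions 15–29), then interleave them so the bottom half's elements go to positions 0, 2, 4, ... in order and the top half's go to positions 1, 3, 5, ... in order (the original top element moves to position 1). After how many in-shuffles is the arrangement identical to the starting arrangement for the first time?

5

The in-shuffle permutes the 30 positions with cycle lengths [5, 5, 5, 5, 5, 5].
Every element is home exactly when every cycle has completed a whole number of laps, i.e. after lcm(5) = 5 in-shuffles.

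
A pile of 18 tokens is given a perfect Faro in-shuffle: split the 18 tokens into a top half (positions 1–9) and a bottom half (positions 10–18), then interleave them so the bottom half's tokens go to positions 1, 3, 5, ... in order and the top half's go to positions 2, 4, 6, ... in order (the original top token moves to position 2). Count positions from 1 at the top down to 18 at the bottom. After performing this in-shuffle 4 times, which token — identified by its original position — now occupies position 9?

16

Work backwards from position 9, undoing one in-shuffle at a time:
9 ← 14 ← 7 ← 13 ← 16
So the token now at position 9 started at position 16.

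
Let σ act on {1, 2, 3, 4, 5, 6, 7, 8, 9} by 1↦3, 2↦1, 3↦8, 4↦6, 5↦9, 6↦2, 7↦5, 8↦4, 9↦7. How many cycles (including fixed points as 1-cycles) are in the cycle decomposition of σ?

Cycle decomposition: (1 3 8 4 6 2) (5 9 7).
2 cycles.

2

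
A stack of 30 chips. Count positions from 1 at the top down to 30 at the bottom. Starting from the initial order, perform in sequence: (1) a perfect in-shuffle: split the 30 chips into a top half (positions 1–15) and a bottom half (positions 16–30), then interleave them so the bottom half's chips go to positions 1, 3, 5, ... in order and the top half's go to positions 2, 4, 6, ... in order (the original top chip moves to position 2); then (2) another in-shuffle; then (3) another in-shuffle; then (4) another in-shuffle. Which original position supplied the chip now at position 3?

Undo the operations in reverse order, starting from position 3:
  undo op 4 (in-shuffle, from bottom half): 3 ← 17
  undo op 3 (in-shuffle, from bottom half): 17 ← 24
  undo op 2 (in-shuffle, from top half): 24 ← 12
  undo op 1 (in-shuffle, from top half): 12 ← 6
So the chip at position 3 came from original position 6.

6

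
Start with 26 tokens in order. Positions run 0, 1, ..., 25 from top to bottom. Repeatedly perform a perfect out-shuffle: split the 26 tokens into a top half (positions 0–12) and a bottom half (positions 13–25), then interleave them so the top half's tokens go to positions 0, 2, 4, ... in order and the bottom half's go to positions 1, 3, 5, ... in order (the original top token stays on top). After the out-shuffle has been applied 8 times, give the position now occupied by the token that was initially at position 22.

7

Track the token's position through each out-shuffle:
22 → 19 → 13 → 1 → 2 → 4 → 8 → 16 → 7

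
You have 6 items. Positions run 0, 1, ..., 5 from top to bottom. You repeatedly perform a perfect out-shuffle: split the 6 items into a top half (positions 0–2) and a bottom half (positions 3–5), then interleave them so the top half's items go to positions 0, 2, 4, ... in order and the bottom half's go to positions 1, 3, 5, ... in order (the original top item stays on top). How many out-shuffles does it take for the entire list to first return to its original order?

4

The out-shuffle permutes the 6 positions with cycle lengths [1, 1, 4].
Every item is home exactly when every cycle has completed a whole number of laps, i.e. after lcm(1, 4) = 4 out-shuffles.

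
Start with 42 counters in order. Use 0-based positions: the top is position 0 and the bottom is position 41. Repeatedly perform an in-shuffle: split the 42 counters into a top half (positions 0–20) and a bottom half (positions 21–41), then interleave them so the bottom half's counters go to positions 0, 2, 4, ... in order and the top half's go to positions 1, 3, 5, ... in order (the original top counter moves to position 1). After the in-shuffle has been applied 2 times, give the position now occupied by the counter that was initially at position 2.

11

Track the counter's position through each in-shuffle:
2 → 5 → 11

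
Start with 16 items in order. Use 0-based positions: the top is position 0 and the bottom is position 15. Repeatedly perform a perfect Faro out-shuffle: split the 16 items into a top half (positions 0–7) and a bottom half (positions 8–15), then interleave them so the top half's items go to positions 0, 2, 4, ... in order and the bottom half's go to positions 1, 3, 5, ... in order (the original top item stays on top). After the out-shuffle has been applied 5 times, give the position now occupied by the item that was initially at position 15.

15

Position 15 is a fixed point of every out-shuffle, so the item never moves.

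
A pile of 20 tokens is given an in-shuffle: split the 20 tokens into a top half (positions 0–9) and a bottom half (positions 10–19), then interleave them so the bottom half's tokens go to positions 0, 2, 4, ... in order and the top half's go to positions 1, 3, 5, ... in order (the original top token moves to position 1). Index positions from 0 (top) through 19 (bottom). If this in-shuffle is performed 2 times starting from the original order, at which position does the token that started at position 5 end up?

2

Track the token's position through each in-shuffle:
5 → 11 → 2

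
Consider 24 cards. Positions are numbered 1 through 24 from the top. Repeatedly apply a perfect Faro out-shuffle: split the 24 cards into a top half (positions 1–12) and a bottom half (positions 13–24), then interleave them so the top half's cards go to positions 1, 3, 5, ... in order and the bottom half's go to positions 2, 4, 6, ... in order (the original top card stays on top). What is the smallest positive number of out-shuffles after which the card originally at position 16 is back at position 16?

11

Follow position 16 under repeated out-shuffles:
16 → 8 → 15 → 6 → 11 → 21 → 18 → 12 → 23 → 22 → 20 → 16
It first returns after 11 out-shuffles.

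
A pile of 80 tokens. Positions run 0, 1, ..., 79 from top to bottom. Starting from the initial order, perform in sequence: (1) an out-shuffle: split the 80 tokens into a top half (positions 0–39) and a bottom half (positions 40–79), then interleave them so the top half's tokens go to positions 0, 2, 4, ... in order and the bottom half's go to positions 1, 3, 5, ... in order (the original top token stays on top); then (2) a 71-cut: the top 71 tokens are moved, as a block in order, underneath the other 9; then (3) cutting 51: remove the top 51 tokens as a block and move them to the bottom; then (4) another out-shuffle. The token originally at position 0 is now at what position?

Track the token from position 0 forward through each operation:
  after op 1 (out-shuffle): 0 → 0
  after op 2 (cut 71): 0 → 9
  after op 3 (cut 51): 9 → 38
  after op 4 (out-shuffle): 38 → 76

76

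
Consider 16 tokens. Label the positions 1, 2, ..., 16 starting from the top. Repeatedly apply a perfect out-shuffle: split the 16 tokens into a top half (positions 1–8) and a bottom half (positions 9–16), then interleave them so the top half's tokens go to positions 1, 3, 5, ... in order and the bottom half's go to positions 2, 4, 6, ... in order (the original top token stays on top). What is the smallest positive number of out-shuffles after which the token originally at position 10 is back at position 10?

4

Follow position 10 under repeated out-shuffles:
10 → 4 → 7 → 13 → 10
It first returns after 4 out-shuffles.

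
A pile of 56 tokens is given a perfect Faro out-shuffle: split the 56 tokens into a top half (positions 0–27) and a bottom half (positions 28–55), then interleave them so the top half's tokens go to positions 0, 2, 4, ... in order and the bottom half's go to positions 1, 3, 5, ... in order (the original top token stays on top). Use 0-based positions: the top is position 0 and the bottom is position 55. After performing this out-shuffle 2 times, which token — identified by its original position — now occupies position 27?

Work backwards from position 27, undoing one out-shuffle at a time:
27 ← 41 ← 48
So the token now at position 27 started at position 48.

48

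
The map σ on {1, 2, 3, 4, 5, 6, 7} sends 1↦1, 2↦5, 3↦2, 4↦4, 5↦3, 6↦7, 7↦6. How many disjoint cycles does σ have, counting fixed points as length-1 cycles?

4

Cycle decomposition: (1) (2 5 3) (4) (6 7).
4 cycles.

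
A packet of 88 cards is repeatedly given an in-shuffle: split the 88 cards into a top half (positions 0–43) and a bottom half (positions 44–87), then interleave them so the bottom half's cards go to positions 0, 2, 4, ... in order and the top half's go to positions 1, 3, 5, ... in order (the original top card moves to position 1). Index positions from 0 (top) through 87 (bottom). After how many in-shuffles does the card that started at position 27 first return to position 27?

Follow position 27 under repeated in-shuffles:
27 → 55 → 22 → 45 → 2 → 5 → 11 → 23 → 47 → 6 → 13 → 27
It first returns after 11 in-shuffles.

11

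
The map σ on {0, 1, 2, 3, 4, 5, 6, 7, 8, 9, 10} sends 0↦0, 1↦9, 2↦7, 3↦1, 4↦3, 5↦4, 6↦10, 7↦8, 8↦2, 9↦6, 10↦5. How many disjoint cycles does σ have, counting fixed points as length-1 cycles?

Cycle decomposition: (0) (1 9 6 10 5 4 3) (2 7 8).
3 cycles.

3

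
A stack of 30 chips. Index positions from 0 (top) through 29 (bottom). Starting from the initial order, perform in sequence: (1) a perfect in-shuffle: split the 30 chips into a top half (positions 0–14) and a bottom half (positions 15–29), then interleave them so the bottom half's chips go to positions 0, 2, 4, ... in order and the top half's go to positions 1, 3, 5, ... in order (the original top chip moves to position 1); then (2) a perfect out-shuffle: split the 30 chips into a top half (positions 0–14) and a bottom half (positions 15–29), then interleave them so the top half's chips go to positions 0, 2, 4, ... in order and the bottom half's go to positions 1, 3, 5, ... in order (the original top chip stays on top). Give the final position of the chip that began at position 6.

26

Track the chip from position 6 forward through each operation:
  after op 1 (in-shuffle): 6 → 13
  after op 2 (out-shuffle): 13 → 26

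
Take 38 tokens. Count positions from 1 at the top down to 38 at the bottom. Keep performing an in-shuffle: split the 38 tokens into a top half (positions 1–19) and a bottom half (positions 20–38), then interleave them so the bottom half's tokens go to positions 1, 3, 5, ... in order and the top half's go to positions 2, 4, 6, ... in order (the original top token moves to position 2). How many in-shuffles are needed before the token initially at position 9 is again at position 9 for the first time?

12

Follow position 9 under repeated in-shuffles:
9 → 18 → 36 → 33 → 27 → 15 → 30 → 21 → 3 → 6 → 12 → 24 → 9
It first returns after 12 in-shuffles.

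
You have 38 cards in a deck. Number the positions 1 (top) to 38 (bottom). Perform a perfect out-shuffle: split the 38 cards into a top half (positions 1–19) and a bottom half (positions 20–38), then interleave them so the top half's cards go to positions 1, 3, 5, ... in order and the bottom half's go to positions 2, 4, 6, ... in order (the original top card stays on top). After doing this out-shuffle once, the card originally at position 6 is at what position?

Track the card's position through each out-shuffle:
6 → 11

11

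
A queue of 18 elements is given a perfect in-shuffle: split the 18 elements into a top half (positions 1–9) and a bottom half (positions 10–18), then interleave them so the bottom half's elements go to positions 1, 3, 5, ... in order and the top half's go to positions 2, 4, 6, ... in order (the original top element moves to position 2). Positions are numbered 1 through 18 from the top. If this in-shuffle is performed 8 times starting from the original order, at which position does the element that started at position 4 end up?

Track the element's position through each in-shuffle:
4 → 8 → 16 → 13 → 7 → 14 → 9 → 18 → 17

17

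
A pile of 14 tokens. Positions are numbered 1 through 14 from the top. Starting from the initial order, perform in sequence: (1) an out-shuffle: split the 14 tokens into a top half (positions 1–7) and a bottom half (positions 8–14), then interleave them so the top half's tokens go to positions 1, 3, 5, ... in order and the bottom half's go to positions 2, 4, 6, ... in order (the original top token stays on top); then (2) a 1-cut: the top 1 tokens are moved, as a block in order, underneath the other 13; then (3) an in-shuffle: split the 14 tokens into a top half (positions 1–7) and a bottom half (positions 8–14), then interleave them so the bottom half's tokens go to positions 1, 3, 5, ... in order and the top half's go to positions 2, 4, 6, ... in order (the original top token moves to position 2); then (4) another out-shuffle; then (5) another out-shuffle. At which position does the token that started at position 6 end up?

4

Track the token from position 6 forward through each operation:
  after op 1 (out-shuffle): 6 → 11
  after op 2 (cut 1): 11 → 10
  after op 3 (in-shuffle): 10 → 5
  after op 4 (out-shuffle): 5 → 9
  after op 5 (out-shuffle): 9 → 4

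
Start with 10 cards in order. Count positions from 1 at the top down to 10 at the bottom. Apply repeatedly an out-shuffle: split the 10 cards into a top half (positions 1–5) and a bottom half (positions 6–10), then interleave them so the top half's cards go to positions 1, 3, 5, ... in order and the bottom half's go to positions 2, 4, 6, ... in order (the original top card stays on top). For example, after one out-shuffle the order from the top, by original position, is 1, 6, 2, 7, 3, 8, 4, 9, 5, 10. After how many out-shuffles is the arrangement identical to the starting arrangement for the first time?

6

The out-shuffle permutes the 10 positions with cycle lengths [1, 1, 2, 6].
Every card is home exactly when every cycle has completed a whole number of laps, i.e. after lcm(1, 2, 6) = 6 out-shuffles.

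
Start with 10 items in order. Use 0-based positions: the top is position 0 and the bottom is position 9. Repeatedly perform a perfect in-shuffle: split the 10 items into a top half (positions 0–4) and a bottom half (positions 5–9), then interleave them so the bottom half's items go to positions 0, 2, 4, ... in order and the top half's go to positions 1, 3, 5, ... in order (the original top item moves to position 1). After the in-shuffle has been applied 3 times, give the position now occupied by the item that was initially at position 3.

Track the item's position through each in-shuffle:
3 → 7 → 4 → 9

9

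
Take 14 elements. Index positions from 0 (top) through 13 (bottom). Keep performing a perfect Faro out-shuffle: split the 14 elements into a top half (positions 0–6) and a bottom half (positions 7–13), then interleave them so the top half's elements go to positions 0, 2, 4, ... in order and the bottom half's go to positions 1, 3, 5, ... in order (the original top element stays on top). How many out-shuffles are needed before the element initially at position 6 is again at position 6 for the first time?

Follow position 6 under repeated out-shuffles:
6 → 12 → 11 → 9 → 5 → 10 → 7 → 1 → 2 → 4 → 8 → 3 → 6
It first returns after 12 out-shuffles.

12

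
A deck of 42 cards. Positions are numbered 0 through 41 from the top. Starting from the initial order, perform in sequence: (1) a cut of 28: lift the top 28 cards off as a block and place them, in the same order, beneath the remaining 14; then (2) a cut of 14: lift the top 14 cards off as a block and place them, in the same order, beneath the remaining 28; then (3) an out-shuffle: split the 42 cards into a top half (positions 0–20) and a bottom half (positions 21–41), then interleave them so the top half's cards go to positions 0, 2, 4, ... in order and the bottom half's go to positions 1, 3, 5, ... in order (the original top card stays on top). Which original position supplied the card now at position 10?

5

Undo the operations in reverse order, starting from position 10:
  undo op 3 (out-shuffle, from top half): 10 ← 5
  undo op 2 (cut 14): 5 ← 19
  undo op 1 (cut 28): 19 ← 5
So the card at position 10 came from original position 5.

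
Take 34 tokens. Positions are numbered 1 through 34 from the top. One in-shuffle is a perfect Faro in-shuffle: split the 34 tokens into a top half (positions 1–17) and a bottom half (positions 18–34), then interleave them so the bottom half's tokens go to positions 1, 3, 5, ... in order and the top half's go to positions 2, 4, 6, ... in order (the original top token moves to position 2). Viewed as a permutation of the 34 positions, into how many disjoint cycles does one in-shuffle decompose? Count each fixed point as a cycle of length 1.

5

Trace each unvisited position around until it returns:
(1 2 4 8 16 32 ... len 12) (3 6 12 24 13 26 ... len 12) (5 10 20) (7 14 28 21) (15 30 25)
5 cycles in total.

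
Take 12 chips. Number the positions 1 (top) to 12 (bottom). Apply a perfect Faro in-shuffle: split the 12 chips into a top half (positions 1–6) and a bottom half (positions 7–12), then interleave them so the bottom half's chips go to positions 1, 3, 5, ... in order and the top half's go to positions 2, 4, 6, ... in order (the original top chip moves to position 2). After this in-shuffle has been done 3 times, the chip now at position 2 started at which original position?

Work backwards from position 2, undoing one in-shuffle at a time:
2 ← 1 ← 7 ← 10
So the chip now at position 2 started at position 10.

10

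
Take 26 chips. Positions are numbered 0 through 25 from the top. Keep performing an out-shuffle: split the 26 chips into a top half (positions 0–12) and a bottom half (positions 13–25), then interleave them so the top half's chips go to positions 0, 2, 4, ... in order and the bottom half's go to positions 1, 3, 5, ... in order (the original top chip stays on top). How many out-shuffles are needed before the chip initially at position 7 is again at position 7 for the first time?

20

Follow position 7 under repeated out-shuffles:
7 → 14 → 3 → 6 → 12 → 24 → 23 → 21 → 17 → 9 → 18 → 11 → 22 → 19 → 13 → 1 → 2 → 4 → 8 → 16 → 7
It first returns after 20 out-shuffles.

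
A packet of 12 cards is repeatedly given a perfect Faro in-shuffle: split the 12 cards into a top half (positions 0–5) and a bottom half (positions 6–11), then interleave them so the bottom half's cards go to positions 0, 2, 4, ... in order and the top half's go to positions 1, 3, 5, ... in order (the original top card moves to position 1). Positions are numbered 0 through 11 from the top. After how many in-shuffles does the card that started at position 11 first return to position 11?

Follow position 11 under repeated in-shuffles:
11 → 10 → 8 → 4 → 9 → 6 → 0 → 1 → 3 → 7 → 2 → 5 → 11
It first returns after 12 in-shuffles.

12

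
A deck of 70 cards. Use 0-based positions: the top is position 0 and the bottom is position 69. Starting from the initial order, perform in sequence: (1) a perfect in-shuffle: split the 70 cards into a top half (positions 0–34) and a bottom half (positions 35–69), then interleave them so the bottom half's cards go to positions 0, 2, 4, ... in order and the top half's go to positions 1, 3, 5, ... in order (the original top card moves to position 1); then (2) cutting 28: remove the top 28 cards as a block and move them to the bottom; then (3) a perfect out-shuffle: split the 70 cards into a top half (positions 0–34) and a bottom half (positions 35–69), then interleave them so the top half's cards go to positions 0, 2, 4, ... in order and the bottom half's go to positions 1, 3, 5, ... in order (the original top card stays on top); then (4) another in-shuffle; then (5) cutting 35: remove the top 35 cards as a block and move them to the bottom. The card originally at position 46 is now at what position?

Track the card from position 46 forward through each operation:
  after op 1 (in-shuffle): 46 → 22
  after op 2 (cut 28): 22 → 64
  after op 3 (out-shuffle): 64 → 59
  after op 4 (in-shuffle): 59 → 48
  after op 5 (cut 35): 48 → 13

13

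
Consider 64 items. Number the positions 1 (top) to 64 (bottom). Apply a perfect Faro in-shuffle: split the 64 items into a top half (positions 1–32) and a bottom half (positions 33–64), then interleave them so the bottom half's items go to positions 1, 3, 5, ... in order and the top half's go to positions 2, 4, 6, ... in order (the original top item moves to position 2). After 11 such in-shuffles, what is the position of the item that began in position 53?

59

Track the item's position through each in-shuffle:
53 → 41 → 17 → 34 → 3 → 6 → 12 → 24 → 48 → 31 → 62 → 59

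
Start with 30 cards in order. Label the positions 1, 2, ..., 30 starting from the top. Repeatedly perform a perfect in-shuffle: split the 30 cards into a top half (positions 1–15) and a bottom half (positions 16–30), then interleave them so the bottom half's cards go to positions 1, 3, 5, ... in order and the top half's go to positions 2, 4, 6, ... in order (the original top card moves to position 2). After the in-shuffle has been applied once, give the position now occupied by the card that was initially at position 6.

Track the card's position through each in-shuffle:
6 → 12

12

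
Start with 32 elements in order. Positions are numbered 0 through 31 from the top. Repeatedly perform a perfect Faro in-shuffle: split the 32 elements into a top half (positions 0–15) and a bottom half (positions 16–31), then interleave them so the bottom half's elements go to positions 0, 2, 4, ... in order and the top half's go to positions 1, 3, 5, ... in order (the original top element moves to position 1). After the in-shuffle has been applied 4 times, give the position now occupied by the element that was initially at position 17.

23

Track the element's position through each in-shuffle:
17 → 2 → 5 → 11 → 23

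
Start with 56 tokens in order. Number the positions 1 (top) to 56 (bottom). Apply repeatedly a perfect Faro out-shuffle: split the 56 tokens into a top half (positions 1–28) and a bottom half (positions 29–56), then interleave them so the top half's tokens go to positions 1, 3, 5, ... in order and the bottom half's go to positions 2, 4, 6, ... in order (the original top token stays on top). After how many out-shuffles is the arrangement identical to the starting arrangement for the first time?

The out-shuffle permutes the 56 positions with cycle lengths [1, 1, 4, 10, 20, 20].
Every token is home exactly when every cycle has completed a whole number of laps, i.e. after lcm(1, 4, 10, 20) = 20 out-shuffles.

20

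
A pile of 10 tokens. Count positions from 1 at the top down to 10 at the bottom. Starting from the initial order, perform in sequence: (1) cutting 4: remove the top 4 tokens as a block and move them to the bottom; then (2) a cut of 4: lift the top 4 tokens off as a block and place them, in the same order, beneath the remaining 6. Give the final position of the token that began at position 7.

9

Track the token from position 7 forward through each operation:
  after op 1 (cut 4): 7 → 3
  after op 2 (cut 4): 3 → 9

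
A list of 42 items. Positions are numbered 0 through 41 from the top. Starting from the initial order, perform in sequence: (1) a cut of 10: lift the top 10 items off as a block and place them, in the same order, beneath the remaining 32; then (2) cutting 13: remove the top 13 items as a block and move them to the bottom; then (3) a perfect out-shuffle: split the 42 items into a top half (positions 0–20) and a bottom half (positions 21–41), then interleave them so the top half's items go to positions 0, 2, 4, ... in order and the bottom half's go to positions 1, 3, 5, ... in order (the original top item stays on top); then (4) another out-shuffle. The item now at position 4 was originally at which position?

24

Undo the operations in reverse order, starting from position 4:
  undo op 4 (out-shuffle, from top half): 4 ← 2
  undo op 3 (out-shuffle, from top half): 2 ← 1
  undo op 2 (cut 13): 1 ← 14
  undo op 1 (cut 10): 14 ← 24
So the item at position 4 came from original position 24.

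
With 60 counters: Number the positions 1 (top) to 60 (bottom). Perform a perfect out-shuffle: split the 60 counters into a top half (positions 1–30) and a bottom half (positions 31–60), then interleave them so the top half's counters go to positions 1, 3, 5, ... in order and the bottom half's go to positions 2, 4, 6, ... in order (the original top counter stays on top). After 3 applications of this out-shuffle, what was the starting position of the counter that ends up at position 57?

8

Work backwards from position 57, undoing one out-shuffle at a time:
57 ← 29 ← 15 ← 8
So the counter now at position 57 started at position 8.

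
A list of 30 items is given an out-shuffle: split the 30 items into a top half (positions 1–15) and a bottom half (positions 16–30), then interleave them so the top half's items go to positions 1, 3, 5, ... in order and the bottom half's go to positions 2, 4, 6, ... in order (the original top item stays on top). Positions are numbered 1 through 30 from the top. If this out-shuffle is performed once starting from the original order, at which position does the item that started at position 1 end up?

1

Position 1 is a fixed point of every out-shuffle, so the item never moves.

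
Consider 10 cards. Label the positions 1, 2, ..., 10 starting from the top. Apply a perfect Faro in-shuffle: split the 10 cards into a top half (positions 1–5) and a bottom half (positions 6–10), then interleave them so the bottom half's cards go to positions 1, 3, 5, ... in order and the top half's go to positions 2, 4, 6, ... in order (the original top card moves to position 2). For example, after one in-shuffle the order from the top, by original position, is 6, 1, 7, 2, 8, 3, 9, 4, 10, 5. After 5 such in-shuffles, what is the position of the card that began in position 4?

7

Track the card's position through each in-shuffle:
4 → 8 → 5 → 10 → 9 → 7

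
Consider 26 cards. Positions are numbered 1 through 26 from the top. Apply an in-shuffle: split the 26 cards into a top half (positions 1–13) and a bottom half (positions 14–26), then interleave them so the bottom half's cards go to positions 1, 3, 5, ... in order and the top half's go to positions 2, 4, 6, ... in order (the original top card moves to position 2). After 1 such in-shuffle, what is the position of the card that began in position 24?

21

Track the card's position through each in-shuffle:
24 → 21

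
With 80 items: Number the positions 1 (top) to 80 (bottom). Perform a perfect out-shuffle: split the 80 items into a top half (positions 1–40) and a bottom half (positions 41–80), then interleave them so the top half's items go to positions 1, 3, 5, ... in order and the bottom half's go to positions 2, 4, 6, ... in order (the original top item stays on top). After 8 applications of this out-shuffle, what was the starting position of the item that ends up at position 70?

67

Work backwards from position 70, undoing one out-shuffle at a time:
70 ← 75 ← 38 ← 59 ← 30 ← 55 ← 28 ← 54 ← 67
So the item now at position 70 started at position 67.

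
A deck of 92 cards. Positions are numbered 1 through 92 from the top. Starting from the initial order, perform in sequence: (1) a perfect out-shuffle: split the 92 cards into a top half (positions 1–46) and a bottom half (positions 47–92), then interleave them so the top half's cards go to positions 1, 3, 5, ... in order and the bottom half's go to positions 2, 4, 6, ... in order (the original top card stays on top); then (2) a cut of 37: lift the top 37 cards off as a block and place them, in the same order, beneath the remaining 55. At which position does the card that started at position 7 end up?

68

Track the card from position 7 forward through each operation:
  after op 1 (out-shuffle): 7 → 13
  after op 2 (cut 37): 13 → 68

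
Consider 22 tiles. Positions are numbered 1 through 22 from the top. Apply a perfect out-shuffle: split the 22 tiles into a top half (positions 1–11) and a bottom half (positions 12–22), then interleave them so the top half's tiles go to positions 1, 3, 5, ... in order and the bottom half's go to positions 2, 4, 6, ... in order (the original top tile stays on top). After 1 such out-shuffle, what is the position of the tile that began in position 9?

Track the tile's position through each out-shuffle:
9 → 17

17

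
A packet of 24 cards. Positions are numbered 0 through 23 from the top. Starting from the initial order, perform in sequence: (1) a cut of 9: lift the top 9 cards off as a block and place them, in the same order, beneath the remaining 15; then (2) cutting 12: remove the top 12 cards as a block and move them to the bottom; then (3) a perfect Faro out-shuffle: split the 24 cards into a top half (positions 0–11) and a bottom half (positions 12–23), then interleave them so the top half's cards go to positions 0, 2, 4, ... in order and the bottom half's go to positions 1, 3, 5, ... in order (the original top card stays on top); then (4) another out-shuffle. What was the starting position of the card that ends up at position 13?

6

Undo the operations in reverse order, starting from position 13:
  undo op 4 (out-shuffle, from bottom half): 13 ← 18
  undo op 3 (out-shuffle, from top half): 18 ← 9
  undo op 2 (cut 12): 9 ← 21
  undo op 1 (cut 9): 21 ← 6
So the card at position 13 came from original position 6.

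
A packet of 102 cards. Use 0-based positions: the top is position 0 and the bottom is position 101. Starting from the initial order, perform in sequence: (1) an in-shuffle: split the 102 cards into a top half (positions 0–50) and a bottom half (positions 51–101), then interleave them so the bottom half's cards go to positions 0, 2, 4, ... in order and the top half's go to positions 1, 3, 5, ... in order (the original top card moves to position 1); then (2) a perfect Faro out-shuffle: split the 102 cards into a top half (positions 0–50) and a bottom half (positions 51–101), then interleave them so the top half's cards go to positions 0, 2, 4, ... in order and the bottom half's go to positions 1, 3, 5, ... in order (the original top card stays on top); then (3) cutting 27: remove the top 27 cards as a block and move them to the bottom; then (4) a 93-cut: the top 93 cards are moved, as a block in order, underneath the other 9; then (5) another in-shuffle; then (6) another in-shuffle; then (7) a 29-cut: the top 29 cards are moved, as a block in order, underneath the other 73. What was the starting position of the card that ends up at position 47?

15

Undo the operations in reverse order, starting from position 47:
  undo op 7 (cut 29): 47 ← 76
  undo op 6 (in-shuffle, from bottom half): 76 ← 89
  undo op 5 (in-shuffle, from top half): 89 ← 44
  undo op 4 (cut 93): 44 ← 35
  undo op 3 (cut 27): 35 ← 62
  undo op 2 (out-shuffle, from top half): 62 ← 31
  undo op 1 (in-shuffle, from top half): 31 ← 15
So the card at position 47 came from original position 15.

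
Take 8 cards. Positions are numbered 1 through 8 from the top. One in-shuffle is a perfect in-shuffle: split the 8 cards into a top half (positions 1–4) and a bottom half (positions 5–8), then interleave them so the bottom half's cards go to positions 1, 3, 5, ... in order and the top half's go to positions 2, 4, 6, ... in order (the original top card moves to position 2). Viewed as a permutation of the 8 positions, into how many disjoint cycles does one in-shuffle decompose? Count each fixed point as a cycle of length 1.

Trace each unvisited position around until it returns:
(1 2 4 8 7 5) (3 6)
2 cycles in total.

2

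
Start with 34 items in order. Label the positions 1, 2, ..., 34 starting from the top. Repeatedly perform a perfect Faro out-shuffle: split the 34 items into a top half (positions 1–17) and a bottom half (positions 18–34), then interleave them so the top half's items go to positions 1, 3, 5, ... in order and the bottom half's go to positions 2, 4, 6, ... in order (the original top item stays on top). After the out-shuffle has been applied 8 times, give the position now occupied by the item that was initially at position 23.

Track the item's position through each out-shuffle:
23 → 12 → 23 → 12 → 23 → 12 → 23 → 12 → 23

23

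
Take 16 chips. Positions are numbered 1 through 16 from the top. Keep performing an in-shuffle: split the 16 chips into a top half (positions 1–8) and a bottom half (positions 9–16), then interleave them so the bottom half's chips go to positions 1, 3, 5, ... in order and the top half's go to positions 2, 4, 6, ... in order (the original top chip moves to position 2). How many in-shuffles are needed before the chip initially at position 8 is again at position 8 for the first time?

8

Follow position 8 under repeated in-shuffles:
8 → 16 → 15 → 13 → 9 → 1 → 2 → 4 → 8
It first returns after 8 in-shuffles.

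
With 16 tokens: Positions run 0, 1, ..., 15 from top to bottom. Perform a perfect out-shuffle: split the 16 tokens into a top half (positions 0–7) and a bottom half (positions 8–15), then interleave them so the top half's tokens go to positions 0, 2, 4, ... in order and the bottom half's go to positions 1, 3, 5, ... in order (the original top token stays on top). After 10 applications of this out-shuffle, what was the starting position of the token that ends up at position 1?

Work backwards from position 1, undoing one out-shuffle at a time:
1 ← 8 ← 4 ← 2 ← 1 ← 8 ← 4 ← 2 ← 1 ← 8 ← 4
So the token now at position 1 started at position 4.

4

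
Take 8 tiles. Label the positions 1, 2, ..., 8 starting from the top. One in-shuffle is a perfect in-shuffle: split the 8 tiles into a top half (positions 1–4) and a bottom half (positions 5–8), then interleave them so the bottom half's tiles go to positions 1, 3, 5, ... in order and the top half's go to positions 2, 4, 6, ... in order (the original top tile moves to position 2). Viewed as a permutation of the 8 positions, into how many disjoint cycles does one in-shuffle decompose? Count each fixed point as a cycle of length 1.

2

Trace each unvisited position around until it returns:
(1 2 4 8 7 5) (3 6)
2 cycles in total.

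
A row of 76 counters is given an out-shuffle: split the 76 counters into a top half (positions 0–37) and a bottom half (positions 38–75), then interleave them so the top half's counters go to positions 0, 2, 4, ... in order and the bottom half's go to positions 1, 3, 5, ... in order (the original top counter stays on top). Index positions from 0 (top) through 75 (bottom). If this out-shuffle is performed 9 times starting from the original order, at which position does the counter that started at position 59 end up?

58

Track the counter's position through each out-shuffle:
59 → 43 → 11 → 22 → 44 → 13 → 26 → 52 → 29 → 58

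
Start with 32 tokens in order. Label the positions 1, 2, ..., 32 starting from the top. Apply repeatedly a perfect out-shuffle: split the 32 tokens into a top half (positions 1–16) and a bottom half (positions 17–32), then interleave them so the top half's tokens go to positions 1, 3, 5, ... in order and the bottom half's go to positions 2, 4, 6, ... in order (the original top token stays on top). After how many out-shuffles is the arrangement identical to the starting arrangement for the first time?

5

The out-shuffle permutes the 32 positions with cycle lengths [1, 1, 5, 5, 5, 5, 5, 5].
Every token is home exactly when every cycle has completed a whole number of laps, i.e. after lcm(1, 5) = 5 out-shuffles.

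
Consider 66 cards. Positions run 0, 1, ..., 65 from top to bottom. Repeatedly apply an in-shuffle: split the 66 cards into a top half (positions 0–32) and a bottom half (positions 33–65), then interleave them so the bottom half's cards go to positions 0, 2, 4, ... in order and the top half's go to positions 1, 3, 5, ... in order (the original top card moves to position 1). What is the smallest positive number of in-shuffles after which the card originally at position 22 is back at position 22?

66

Follow position 22 under repeated in-shuffles:
22 → 45 → 24 → 49 → 32 → 65 → 64 → 62 → ... → 22 (length 66)
It first returns after 66 in-shuffles.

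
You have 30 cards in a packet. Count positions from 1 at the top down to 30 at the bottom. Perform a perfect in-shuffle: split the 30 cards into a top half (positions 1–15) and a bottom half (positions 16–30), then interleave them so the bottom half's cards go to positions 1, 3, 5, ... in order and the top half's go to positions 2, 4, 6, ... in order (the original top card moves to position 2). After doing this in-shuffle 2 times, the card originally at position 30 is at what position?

Track the card's position through each in-shuffle:
30 → 29 → 27

27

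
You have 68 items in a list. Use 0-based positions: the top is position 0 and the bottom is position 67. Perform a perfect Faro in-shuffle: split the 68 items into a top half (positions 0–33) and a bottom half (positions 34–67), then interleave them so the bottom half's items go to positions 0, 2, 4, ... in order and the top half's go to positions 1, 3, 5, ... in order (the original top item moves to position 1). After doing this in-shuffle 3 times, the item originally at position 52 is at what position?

9

Track the item's position through each in-shuffle:
52 → 36 → 4 → 9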